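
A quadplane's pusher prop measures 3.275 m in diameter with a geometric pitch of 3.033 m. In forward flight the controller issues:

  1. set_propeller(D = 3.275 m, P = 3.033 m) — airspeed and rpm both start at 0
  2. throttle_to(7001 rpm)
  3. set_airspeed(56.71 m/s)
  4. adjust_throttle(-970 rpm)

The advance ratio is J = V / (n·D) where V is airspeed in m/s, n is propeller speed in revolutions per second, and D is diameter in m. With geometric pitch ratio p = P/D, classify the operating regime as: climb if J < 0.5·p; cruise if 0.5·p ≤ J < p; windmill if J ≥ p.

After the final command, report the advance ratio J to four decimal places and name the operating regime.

J = 0.1723, regime = climb

set_propeller: D = 3.275 m, P = 3.033 m (p = P/D = 0.926107); state ← (V=0, rpm=0)
throttle_to(7001): rpm ← 7001
set_airspeed(56.71): V ← 56.71 m/s
adjust_throttle(-970): rpm ← 7001 -970 = 6031
final state: V = 56.71 m/s, rpm = 6031 → n = rpm/60 = 100.516667 rev/s
J = V / (n·D) = 56.71 / (100.516667 × 3.275) = 0.172270
regime bands: climb J<0.4631 | cruise [0.4631, 0.9261) | windmill J≥0.9261
J = 0.1723 → climb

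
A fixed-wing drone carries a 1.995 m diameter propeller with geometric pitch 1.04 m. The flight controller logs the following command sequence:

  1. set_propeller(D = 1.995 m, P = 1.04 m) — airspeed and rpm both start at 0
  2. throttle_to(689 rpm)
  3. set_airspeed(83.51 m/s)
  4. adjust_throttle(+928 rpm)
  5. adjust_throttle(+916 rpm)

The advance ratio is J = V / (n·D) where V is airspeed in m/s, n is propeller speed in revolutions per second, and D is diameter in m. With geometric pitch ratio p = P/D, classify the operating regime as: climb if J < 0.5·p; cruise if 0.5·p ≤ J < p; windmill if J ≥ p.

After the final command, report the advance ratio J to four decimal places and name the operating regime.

J = 0.9915, regime = windmill

set_propeller: D = 1.995 m, P = 1.04 m (p = P/D = 0.521303); state ← (V=0, rpm=0)
throttle_to(689): rpm ← 689
set_airspeed(83.51): V ← 83.51 m/s
adjust_throttle(+928): rpm ← 689 +928 = 1617
adjust_throttle(+916): rpm ← 1617 +916 = 2533
final state: V = 83.51 m/s, rpm = 2533 → n = rpm/60 = 42.216667 rev/s
J = V / (n·D) = 83.51 / (42.216667 × 1.995) = 0.991543
regime bands: climb J<0.2607 | cruise [0.2607, 0.5213) | windmill J≥0.5213
J = 0.9915 → windmill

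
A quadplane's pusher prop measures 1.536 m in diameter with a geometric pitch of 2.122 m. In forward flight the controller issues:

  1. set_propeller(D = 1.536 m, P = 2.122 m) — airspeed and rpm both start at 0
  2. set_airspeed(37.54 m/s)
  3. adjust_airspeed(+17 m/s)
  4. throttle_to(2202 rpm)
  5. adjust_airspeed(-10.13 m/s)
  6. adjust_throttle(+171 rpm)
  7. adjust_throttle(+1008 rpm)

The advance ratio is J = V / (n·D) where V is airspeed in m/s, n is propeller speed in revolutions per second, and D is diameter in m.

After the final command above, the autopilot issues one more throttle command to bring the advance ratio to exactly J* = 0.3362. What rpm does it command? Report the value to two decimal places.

rpm = 5159.92

set_propeller: D = 1.536 m, P = 2.122 m (p = P/D = 1.381510); state ← (V=0, rpm=0)
set_airspeed(37.54): V ← 37.54 m/s
adjust_airspeed(+17): V ← 37.54 +17 = 54.54 m/s
throttle_to(2202): rpm ← 2202
adjust_airspeed(-10.13): V ← 54.54 -10.13 = 44.41 m/s
adjust_throttle(+171): rpm ← 2202 +171 = 2373
adjust_throttle(+1008): rpm ← 2373 +1008 = 3381
final state: V = 44.41 m/s, rpm = 3381 → n = rpm/60 = 56.350000 rev/s
target J* = 0.3362; solve J* = V/(n·D) for n: n = V/(J*·D) = 44.41/(0.3362 × 1.536) = 85.998692 rev/s
rpm = 60·n = 5159.921550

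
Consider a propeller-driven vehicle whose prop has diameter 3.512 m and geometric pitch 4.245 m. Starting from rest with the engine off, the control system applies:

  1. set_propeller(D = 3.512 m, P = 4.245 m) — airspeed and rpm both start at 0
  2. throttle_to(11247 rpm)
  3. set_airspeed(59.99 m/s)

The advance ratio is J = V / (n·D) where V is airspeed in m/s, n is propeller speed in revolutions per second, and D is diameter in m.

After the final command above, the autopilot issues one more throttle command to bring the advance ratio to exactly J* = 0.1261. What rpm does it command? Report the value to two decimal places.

set_propeller: D = 3.512 m, P = 4.245 m (p = P/D = 1.208713); state ← (V=0, rpm=0)
throttle_to(11247): rpm ← 11247
set_airspeed(59.99): V ← 59.99 m/s
final state: V = 59.99 m/s, rpm = 11247 → n = rpm/60 = 187.450000 rev/s
target J* = 0.1261; solve J* = V/(n·D) for n: n = V/(J*·D) = 59.99/(0.1261 × 3.512) = 135.459438 rev/s
rpm = 60·n = 8127.566255

rpm = 8127.57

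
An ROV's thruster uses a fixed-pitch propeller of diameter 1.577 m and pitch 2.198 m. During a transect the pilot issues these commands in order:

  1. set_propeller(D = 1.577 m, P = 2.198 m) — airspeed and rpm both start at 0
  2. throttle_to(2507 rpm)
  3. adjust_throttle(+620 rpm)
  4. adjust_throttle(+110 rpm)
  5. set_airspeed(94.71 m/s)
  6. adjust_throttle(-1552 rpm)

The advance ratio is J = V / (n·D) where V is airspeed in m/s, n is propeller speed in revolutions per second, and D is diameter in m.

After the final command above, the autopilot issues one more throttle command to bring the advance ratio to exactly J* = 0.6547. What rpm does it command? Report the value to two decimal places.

rpm = 5503.93

set_propeller: D = 1.577 m, P = 2.198 m (p = P/D = 1.393786); state ← (V=0, rpm=0)
throttle_to(2507): rpm ← 2507
adjust_throttle(+620): rpm ← 2507 +620 = 3127
adjust_throttle(+110): rpm ← 3127 +110 = 3237
set_airspeed(94.71): V ← 94.71 m/s
adjust_throttle(-1552): rpm ← 3237 -1552 = 1685
final state: V = 94.71 m/s, rpm = 1685 → n = rpm/60 = 28.083333 rev/s
target J* = 0.6547; solve J* = V/(n·D) for n: n = V/(J*·D) = 94.71/(0.6547 × 1.577) = 91.732199 rev/s
rpm = 60·n = 5503.931913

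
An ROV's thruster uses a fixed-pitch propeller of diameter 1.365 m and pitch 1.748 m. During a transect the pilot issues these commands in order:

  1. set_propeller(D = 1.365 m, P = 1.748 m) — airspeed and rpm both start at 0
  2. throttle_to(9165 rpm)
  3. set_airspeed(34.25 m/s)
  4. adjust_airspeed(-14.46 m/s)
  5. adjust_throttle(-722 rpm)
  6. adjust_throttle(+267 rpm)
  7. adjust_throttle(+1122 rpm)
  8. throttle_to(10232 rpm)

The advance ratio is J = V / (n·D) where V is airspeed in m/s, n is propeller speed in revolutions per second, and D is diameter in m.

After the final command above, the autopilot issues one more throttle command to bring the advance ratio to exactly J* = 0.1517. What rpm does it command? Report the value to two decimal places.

set_propeller: D = 1.365 m, P = 1.748 m (p = P/D = 1.280586); state ← (V=0, rpm=0)
throttle_to(9165): rpm ← 9165
set_airspeed(34.25): V ← 34.25 m/s
adjust_airspeed(-14.46): V ← 34.25 -14.46 = 19.79 m/s
adjust_throttle(-722): rpm ← 9165 -722 = 8443
adjust_throttle(+267): rpm ← 8443 +267 = 8710
adjust_throttle(+1122): rpm ← 8710 +1122 = 9832
throttle_to(10232): rpm ← 10232
final state: V = 19.79 m/s, rpm = 10232 → n = rpm/60 = 170.533333 rev/s
target J* = 0.1517; solve J* = V/(n·D) for n: n = V/(J*·D) = 19.79/(0.1517 × 1.365) = 95.571315 rev/s
rpm = 60·n = 5734.278905

rpm = 5734.28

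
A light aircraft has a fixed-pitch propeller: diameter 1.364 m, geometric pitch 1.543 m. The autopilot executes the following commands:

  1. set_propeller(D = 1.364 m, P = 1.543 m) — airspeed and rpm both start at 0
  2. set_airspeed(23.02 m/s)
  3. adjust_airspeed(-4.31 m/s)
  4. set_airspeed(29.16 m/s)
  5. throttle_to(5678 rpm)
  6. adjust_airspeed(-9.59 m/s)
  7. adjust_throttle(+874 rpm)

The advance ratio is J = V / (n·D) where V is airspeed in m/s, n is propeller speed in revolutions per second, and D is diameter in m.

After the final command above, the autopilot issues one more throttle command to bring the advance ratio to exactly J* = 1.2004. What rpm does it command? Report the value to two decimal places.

set_propeller: D = 1.364 m, P = 1.543 m (p = P/D = 1.131232); state ← (V=0, rpm=0)
set_airspeed(23.02): V ← 23.02 m/s
adjust_airspeed(-4.31): V ← 23.02 -4.31 = 18.71 m/s
set_airspeed(29.16): V ← 29.16 m/s
throttle_to(5678): rpm ← 5678
adjust_airspeed(-9.59): V ← 29.16 -9.59 = 19.57 m/s
adjust_throttle(+874): rpm ← 5678 +874 = 6552
final state: V = 19.57 m/s, rpm = 6552 → n = rpm/60 = 109.200000 rev/s
target J* = 1.2004; solve J* = V/(n·D) for n: n = V/(J*·D) = 19.57/(1.2004 × 1.364) = 11.952272 rev/s
rpm = 60·n = 717.136321

rpm = 717.14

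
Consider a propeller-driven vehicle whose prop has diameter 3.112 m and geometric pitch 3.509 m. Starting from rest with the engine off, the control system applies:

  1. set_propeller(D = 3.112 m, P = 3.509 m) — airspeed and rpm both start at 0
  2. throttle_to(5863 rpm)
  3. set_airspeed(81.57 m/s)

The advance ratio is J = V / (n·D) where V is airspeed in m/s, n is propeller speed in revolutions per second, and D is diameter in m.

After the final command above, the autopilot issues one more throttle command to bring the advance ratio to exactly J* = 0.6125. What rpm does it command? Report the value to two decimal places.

set_propeller: D = 3.112 m, P = 3.509 m (p = P/D = 1.127571); state ← (V=0, rpm=0)
throttle_to(5863): rpm ← 5863
set_airspeed(81.57): V ← 81.57 m/s
final state: V = 81.57 m/s, rpm = 5863 → n = rpm/60 = 97.716667 rev/s
target J* = 0.6125; solve J* = V/(n·D) for n: n = V/(J*·D) = 81.57/(0.6125 × 3.112) = 42.794187 rev/s
rpm = 60·n = 2567.651225

rpm = 2567.65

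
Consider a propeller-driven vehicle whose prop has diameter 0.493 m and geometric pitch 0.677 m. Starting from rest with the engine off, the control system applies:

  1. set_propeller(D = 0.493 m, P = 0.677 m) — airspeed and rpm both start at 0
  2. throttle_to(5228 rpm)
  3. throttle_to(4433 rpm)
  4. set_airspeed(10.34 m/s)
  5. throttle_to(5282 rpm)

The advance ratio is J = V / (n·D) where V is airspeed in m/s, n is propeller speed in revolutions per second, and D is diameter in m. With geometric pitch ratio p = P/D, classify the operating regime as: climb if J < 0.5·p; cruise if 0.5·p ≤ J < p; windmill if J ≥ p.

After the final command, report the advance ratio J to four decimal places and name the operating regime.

J = 0.2382, regime = climb

set_propeller: D = 0.493 m, P = 0.677 m (p = P/D = 1.373225); state ← (V=0, rpm=0)
throttle_to(5228): rpm ← 5228
throttle_to(4433): rpm ← 4433
set_airspeed(10.34): V ← 10.34 m/s
throttle_to(5282): rpm ← 5282
final state: V = 10.34 m/s, rpm = 5282 → n = rpm/60 = 88.033333 rev/s
J = V / (n·D) = 10.34 / (88.033333 × 0.493) = 0.238246
regime bands: climb J<0.6866 | cruise [0.6866, 1.3732) | windmill J≥1.3732
J = 0.2382 → climb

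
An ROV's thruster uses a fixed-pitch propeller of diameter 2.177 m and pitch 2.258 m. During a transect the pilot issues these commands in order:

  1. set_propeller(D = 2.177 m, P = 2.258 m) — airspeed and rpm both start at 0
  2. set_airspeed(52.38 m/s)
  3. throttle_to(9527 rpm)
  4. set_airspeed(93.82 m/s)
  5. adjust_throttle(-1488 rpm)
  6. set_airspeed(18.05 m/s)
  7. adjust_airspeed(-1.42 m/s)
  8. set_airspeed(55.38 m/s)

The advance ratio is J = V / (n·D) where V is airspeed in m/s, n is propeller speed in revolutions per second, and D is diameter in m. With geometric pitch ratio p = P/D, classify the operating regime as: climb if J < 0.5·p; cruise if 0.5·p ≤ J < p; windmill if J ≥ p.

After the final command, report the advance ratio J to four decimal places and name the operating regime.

J = 0.1899, regime = climb

set_propeller: D = 2.177 m, P = 2.258 m (p = P/D = 1.037207); state ← (V=0, rpm=0)
set_airspeed(52.38): V ← 52.38 m/s
throttle_to(9527): rpm ← 9527
set_airspeed(93.82): V ← 93.82 m/s
adjust_throttle(-1488): rpm ← 9527 -1488 = 8039
set_airspeed(18.05): V ← 18.05 m/s
adjust_airspeed(-1.42): V ← 18.05 -1.42 = 16.63 m/s
set_airspeed(55.38): V ← 55.38 m/s
final state: V = 55.38 m/s, rpm = 8039 → n = rpm/60 = 133.983333 rev/s
J = V / (n·D) = 55.38 / (133.983333 × 2.177) = 0.189864
regime bands: climb J<0.5186 | cruise [0.5186, 1.0372) | windmill J≥1.0372
J = 0.1899 → climb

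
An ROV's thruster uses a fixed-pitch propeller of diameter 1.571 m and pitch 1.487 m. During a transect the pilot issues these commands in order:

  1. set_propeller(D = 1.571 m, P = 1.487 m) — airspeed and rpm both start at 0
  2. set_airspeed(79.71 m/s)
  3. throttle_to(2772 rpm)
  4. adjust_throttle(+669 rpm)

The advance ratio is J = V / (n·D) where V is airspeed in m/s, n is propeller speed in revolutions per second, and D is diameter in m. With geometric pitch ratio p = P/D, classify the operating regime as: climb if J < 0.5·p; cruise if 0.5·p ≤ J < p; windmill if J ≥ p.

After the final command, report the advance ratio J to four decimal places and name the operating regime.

set_propeller: D = 1.571 m, P = 1.487 m (p = P/D = 0.946531); state ← (V=0, rpm=0)
set_airspeed(79.71): V ← 79.71 m/s
throttle_to(2772): rpm ← 2772
adjust_throttle(+669): rpm ← 2772 +669 = 3441
final state: V = 79.71 m/s, rpm = 3441 → n = rpm/60 = 57.350000 rev/s
J = V / (n·D) = 79.71 / (57.350000 × 1.571) = 0.884715
regime bands: climb J<0.4733 | cruise [0.4733, 0.9465) | windmill J≥0.9465
J = 0.8847 → cruise

J = 0.8847, regime = cruise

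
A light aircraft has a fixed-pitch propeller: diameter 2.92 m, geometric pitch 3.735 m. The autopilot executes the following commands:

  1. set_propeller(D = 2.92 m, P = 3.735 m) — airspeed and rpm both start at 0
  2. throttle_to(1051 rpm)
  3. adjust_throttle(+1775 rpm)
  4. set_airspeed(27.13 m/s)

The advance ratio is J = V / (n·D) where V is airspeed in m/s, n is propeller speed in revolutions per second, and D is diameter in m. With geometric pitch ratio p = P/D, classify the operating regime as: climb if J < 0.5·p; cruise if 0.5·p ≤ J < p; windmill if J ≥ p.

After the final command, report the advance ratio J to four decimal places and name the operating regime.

set_propeller: D = 2.92 m, P = 3.735 m (p = P/D = 1.279110); state ← (V=0, rpm=0)
throttle_to(1051): rpm ← 1051
adjust_throttle(+1775): rpm ← 1051 +1775 = 2826
set_airspeed(27.13): V ← 27.13 m/s
final state: V = 27.13 m/s, rpm = 2826 → n = rpm/60 = 47.100000 rev/s
J = V / (n·D) = 27.13 / (47.100000 × 2.92) = 0.197263
regime bands: climb J<0.6396 | cruise [0.6396, 1.2791) | windmill J≥1.2791
J = 0.1973 → climb

J = 0.1973, regime = climb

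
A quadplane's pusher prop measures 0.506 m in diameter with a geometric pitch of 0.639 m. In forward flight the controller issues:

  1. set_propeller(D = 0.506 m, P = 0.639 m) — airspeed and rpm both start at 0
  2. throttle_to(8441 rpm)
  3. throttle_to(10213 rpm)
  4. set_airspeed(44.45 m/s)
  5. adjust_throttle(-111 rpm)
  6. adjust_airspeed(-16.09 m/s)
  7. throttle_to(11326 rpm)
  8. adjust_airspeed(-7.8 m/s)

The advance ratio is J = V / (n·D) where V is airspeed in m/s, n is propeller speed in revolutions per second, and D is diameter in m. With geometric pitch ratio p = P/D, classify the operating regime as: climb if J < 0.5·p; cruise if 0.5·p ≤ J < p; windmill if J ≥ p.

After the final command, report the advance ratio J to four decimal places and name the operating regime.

J = 0.2153, regime = climb

set_propeller: D = 0.506 m, P = 0.639 m (p = P/D = 1.262846); state ← (V=0, rpm=0)
throttle_to(8441): rpm ← 8441
throttle_to(10213): rpm ← 10213
set_airspeed(44.45): V ← 44.45 m/s
adjust_throttle(-111): rpm ← 10213 -111 = 10102
adjust_airspeed(-16.09): V ← 44.45 -16.09 = 28.36 m/s
throttle_to(11326): rpm ← 11326
adjust_airspeed(-7.8): V ← 28.36 -7.8 = 20.56 m/s
final state: V = 20.56 m/s, rpm = 11326 → n = rpm/60 = 188.766667 rev/s
J = V / (n·D) = 20.56 / (188.766667 × 0.506) = 0.215252
regime bands: climb J<0.6314 | cruise [0.6314, 1.2628) | windmill J≥1.2628
J = 0.2153 → climb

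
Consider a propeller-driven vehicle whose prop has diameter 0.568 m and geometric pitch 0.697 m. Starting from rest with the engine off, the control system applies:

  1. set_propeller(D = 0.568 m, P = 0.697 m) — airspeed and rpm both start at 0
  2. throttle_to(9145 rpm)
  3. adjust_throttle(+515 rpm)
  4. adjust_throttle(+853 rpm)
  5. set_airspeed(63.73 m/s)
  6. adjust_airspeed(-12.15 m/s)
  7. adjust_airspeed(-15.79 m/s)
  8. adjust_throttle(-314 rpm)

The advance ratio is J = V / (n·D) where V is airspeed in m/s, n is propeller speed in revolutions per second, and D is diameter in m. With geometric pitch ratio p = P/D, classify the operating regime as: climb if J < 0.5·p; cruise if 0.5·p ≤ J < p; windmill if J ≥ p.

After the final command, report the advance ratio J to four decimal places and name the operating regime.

set_propeller: D = 0.568 m, P = 0.697 m (p = P/D = 1.227113); state ← (V=0, rpm=0)
throttle_to(9145): rpm ← 9145
adjust_throttle(+515): rpm ← 9145 +515 = 9660
adjust_throttle(+853): rpm ← 9660 +853 = 10513
set_airspeed(63.73): V ← 63.73 m/s
adjust_airspeed(-12.15): V ← 63.73 -12.15 = 51.58 m/s
adjust_airspeed(-15.79): V ← 51.58 -15.79 = 35.79 m/s
adjust_throttle(-314): rpm ← 10513 -314 = 10199
final state: V = 35.79 m/s, rpm = 10199 → n = rpm/60 = 169.983333 rev/s
J = V / (n·D) = 35.79 / (169.983333 × 0.568) = 0.370687
regime bands: climb J<0.6136 | cruise [0.6136, 1.2271) | windmill J≥1.2271
J = 0.3707 → climb

J = 0.3707, regime = climb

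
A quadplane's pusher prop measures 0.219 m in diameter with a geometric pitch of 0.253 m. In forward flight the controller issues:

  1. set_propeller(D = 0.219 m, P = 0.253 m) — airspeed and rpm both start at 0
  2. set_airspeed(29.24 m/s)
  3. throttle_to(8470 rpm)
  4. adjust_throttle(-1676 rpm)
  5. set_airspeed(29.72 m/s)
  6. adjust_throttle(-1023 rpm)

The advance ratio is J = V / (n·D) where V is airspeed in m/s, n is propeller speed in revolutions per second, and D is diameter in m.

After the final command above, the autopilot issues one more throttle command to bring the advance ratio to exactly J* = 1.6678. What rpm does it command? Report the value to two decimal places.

set_propeller: D = 0.219 m, P = 0.253 m (p = P/D = 1.155251); state ← (V=0, rpm=0)
set_airspeed(29.24): V ← 29.24 m/s
throttle_to(8470): rpm ← 8470
adjust_throttle(-1676): rpm ← 8470 -1676 = 6794
set_airspeed(29.72): V ← 29.72 m/s
adjust_throttle(-1023): rpm ← 6794 -1023 = 5771
final state: V = 29.72 m/s, rpm = 5771 → n = rpm/60 = 96.183333 rev/s
target J* = 1.6678; solve J* = V/(n·D) for n: n = V/(J*·D) = 29.72/(1.6678 × 0.219) = 81.369326 rev/s
rpm = 60·n = 4882.159584

rpm = 4882.16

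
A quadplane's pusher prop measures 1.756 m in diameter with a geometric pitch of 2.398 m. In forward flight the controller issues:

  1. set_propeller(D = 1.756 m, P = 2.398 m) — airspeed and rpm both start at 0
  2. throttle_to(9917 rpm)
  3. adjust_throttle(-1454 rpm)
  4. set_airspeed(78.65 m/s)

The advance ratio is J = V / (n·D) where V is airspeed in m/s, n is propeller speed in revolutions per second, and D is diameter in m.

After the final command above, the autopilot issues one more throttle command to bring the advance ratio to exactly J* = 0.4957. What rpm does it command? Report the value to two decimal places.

rpm = 5421.34

set_propeller: D = 1.756 m, P = 2.398 m (p = P/D = 1.365604); state ← (V=0, rpm=0)
throttle_to(9917): rpm ← 9917
adjust_throttle(-1454): rpm ← 9917 -1454 = 8463
set_airspeed(78.65): V ← 78.65 m/s
final state: V = 78.65 m/s, rpm = 8463 → n = rpm/60 = 141.050000 rev/s
target J* = 0.4957; solve J* = V/(n·D) for n: n = V/(J*·D) = 78.65/(0.4957 × 1.756) = 90.355646 rev/s
rpm = 60·n = 5421.338775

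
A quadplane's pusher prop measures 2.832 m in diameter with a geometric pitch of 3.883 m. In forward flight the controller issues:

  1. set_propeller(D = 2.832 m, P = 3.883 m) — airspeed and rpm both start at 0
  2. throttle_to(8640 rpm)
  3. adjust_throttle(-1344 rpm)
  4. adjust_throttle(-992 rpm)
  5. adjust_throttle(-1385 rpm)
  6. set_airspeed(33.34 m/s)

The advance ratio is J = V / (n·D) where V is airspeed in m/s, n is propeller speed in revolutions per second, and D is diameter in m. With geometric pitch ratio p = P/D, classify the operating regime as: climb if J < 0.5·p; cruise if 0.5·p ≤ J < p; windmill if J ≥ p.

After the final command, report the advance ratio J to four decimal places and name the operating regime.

set_propeller: D = 2.832 m, P = 3.883 m (p = P/D = 1.371116); state ← (V=0, rpm=0)
throttle_to(8640): rpm ← 8640
adjust_throttle(-1344): rpm ← 8640 -1344 = 7296
adjust_throttle(-992): rpm ← 7296 -992 = 6304
adjust_throttle(-1385): rpm ← 6304 -1385 = 4919
set_airspeed(33.34): V ← 33.34 m/s
final state: V = 33.34 m/s, rpm = 4919 → n = rpm/60 = 81.983333 rev/s
J = V / (n·D) = 33.34 / (81.983333 × 2.832) = 0.143597
regime bands: climb J<0.6856 | cruise [0.6856, 1.3711) | windmill J≥1.3711
J = 0.1436 → climb

J = 0.1436, regime = climb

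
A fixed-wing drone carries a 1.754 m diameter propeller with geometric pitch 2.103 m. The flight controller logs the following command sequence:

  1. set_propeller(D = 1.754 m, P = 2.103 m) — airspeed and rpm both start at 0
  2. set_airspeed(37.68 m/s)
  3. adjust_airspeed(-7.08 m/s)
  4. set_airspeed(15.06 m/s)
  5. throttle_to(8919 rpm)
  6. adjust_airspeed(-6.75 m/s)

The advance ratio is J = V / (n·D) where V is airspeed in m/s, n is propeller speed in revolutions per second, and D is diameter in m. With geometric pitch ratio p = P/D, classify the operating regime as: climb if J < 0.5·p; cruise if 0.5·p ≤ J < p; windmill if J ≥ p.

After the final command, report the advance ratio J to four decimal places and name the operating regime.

set_propeller: D = 1.754 m, P = 2.103 m (p = P/D = 1.198974); state ← (V=0, rpm=0)
set_airspeed(37.68): V ← 37.68 m/s
adjust_airspeed(-7.08): V ← 37.68 -7.08 = 30.6 m/s
set_airspeed(15.06): V ← 15.06 m/s
throttle_to(8919): rpm ← 8919
adjust_airspeed(-6.75): V ← 15.06 -6.75 = 8.31 m/s
final state: V = 8.31 m/s, rpm = 8919 → n = rpm/60 = 148.650000 rev/s
J = V / (n·D) = 8.31 / (148.650000 × 1.754) = 0.031872
regime bands: climb J<0.5995 | cruise [0.5995, 1.1990) | windmill J≥1.1990
J = 0.0319 → climb

J = 0.0319, regime = climb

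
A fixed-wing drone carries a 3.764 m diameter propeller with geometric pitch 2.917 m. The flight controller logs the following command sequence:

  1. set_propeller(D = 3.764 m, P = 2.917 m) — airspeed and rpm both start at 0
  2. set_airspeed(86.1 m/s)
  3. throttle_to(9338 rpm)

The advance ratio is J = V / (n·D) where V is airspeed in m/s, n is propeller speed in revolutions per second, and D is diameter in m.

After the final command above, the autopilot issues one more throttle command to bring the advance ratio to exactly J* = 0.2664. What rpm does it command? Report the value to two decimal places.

rpm = 5151.94

set_propeller: D = 3.764 m, P = 2.917 m (p = P/D = 0.774973); state ← (V=0, rpm=0)
set_airspeed(86.1): V ← 86.1 m/s
throttle_to(9338): rpm ← 9338
final state: V = 86.1 m/s, rpm = 9338 → n = rpm/60 = 155.633333 rev/s
target J* = 0.2664; solve J* = V/(n·D) for n: n = V/(J*·D) = 86.1/(0.2664 × 3.764) = 85.865621 rev/s
rpm = 60·n = 5151.937272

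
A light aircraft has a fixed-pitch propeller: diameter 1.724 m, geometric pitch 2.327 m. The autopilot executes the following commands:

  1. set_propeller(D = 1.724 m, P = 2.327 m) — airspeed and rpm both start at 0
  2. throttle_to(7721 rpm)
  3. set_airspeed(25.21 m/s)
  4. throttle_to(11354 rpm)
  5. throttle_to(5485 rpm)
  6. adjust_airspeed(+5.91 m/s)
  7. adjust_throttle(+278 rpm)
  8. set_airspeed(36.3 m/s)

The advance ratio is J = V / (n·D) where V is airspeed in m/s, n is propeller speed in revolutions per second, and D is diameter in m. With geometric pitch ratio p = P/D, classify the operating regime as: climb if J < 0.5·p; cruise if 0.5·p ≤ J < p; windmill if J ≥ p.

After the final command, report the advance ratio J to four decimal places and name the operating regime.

J = 0.2192, regime = climb

set_propeller: D = 1.724 m, P = 2.327 m (p = P/D = 1.349768); state ← (V=0, rpm=0)
throttle_to(7721): rpm ← 7721
set_airspeed(25.21): V ← 25.21 m/s
throttle_to(11354): rpm ← 11354
throttle_to(5485): rpm ← 5485
adjust_airspeed(+5.91): V ← 25.21 +5.91 = 31.12 m/s
adjust_throttle(+278): rpm ← 5485 +278 = 5763
set_airspeed(36.3): V ← 36.3 m/s
final state: V = 36.3 m/s, rpm = 5763 → n = rpm/60 = 96.050000 rev/s
J = V / (n·D) = 36.3 / (96.050000 × 1.724) = 0.219216
regime bands: climb J<0.6749 | cruise [0.6749, 1.3498) | windmill J≥1.3498
J = 0.2192 → climb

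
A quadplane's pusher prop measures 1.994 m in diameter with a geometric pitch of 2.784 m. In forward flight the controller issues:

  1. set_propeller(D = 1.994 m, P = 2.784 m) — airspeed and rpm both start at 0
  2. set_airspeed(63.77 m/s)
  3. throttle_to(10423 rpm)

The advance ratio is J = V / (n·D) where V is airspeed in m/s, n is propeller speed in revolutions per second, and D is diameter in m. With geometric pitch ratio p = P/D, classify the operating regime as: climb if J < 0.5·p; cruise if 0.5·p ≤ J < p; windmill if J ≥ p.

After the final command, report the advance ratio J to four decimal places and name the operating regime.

set_propeller: D = 1.994 m, P = 2.784 m (p = P/D = 1.396189); state ← (V=0, rpm=0)
set_airspeed(63.77): V ← 63.77 m/s
throttle_to(10423): rpm ← 10423
final state: V = 63.77 m/s, rpm = 10423 → n = rpm/60 = 173.716667 rev/s
J = V / (n·D) = 63.77 / (173.716667 × 1.994) = 0.184098
regime bands: climb J<0.6981 | cruise [0.6981, 1.3962) | windmill J≥1.3962
J = 0.1841 → climb

J = 0.1841, regime = climb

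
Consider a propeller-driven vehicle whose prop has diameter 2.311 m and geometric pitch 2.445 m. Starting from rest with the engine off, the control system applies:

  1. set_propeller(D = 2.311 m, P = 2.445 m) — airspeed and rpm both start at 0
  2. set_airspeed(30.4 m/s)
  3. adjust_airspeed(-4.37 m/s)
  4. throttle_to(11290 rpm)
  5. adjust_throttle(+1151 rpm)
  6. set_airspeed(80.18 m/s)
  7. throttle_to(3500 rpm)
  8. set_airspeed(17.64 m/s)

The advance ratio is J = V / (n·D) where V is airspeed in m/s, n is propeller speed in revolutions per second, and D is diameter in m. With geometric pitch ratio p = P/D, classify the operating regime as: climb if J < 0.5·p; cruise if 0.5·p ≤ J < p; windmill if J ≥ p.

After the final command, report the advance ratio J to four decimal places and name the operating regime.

J = 0.1309, regime = climb

set_propeller: D = 2.311 m, P = 2.445 m (p = P/D = 1.057984); state ← (V=0, rpm=0)
set_airspeed(30.4): V ← 30.4 m/s
adjust_airspeed(-4.37): V ← 30.4 -4.37 = 26.03 m/s
throttle_to(11290): rpm ← 11290
adjust_throttle(+1151): rpm ← 11290 +1151 = 12441
set_airspeed(80.18): V ← 80.18 m/s
throttle_to(3500): rpm ← 3500
set_airspeed(17.64): V ← 17.64 m/s
final state: V = 17.64 m/s, rpm = 3500 → n = rpm/60 = 58.333333 rev/s
J = V / (n·D) = 17.64 / (58.333333 × 2.311) = 0.130852
regime bands: climb J<0.5290 | cruise [0.5290, 1.0580) | windmill J≥1.0580
J = 0.1309 → climb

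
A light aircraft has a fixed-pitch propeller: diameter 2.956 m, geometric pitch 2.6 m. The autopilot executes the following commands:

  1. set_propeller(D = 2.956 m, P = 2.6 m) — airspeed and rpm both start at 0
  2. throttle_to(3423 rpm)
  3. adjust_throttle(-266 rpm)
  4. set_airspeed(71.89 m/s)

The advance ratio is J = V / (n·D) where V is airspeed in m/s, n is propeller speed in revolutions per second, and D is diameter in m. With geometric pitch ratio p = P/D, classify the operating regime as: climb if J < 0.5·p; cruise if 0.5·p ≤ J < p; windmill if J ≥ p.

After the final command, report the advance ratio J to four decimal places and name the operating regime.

set_propeller: D = 2.956 m, P = 2.6 m (p = P/D = 0.879567); state ← (V=0, rpm=0)
throttle_to(3423): rpm ← 3423
adjust_throttle(-266): rpm ← 3423 -266 = 3157
set_airspeed(71.89): V ← 71.89 m/s
final state: V = 71.89 m/s, rpm = 3157 → n = rpm/60 = 52.616667 rev/s
J = V / (n·D) = 71.89 / (52.616667 × 2.956) = 0.462211
regime bands: climb J<0.4398 | cruise [0.4398, 0.8796) | windmill J≥0.8796
J = 0.4622 → cruise

J = 0.4622, regime = cruise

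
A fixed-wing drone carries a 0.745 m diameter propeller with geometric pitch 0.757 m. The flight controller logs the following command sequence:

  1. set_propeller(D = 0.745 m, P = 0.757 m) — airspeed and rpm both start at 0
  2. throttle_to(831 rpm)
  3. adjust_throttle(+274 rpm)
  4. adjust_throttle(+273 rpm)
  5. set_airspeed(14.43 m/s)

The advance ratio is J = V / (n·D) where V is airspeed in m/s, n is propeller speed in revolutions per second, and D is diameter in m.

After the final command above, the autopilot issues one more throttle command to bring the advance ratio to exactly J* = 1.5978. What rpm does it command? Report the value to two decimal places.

set_propeller: D = 0.745 m, P = 0.757 m (p = P/D = 1.016107); state ← (V=0, rpm=0)
throttle_to(831): rpm ← 831
adjust_throttle(+274): rpm ← 831 +274 = 1105
adjust_throttle(+273): rpm ← 1105 +273 = 1378
set_airspeed(14.43): V ← 14.43 m/s
final state: V = 14.43 m/s, rpm = 1378 → n = rpm/60 = 22.966667 rev/s
target J* = 1.5978; solve J* = V/(n·D) for n: n = V/(J*·D) = 14.43/(1.5978 × 0.745) = 12.122373 rev/s
rpm = 60·n = 727.342378

rpm = 727.34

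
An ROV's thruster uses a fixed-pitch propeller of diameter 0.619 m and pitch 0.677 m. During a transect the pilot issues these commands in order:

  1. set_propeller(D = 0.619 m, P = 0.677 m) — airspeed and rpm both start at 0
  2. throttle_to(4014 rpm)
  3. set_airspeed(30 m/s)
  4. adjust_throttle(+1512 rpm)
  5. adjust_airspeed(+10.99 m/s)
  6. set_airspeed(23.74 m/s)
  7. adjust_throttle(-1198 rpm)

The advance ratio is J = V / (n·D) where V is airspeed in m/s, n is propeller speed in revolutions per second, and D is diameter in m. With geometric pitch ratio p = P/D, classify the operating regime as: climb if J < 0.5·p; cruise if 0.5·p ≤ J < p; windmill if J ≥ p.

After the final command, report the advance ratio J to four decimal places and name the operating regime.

set_propeller: D = 0.619 m, P = 0.677 m (p = P/D = 1.093700); state ← (V=0, rpm=0)
throttle_to(4014): rpm ← 4014
set_airspeed(30): V ← 30 m/s
adjust_throttle(+1512): rpm ← 4014 +1512 = 5526
adjust_airspeed(+10.99): V ← 30 +10.99 = 40.99 m/s
set_airspeed(23.74): V ← 23.74 m/s
adjust_throttle(-1198): rpm ← 5526 -1198 = 4328
final state: V = 23.74 m/s, rpm = 4328 → n = rpm/60 = 72.133333 rev/s
J = V / (n·D) = 23.74 / (72.133333 × 0.619) = 0.531685
regime bands: climb J<0.5468 | cruise [0.5468, 1.0937) | windmill J≥1.0937
J = 0.5317 → climb

J = 0.5317, regime = climb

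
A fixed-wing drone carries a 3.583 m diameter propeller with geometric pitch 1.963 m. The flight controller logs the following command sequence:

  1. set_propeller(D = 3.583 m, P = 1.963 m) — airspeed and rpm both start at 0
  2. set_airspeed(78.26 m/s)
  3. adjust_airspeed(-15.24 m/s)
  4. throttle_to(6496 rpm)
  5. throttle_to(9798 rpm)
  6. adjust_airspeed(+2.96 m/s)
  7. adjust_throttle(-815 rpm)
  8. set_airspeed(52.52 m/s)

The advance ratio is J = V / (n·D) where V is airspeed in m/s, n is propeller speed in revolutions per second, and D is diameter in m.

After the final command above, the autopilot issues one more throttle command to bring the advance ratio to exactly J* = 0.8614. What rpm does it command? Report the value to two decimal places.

set_propeller: D = 3.583 m, P = 1.963 m (p = P/D = 0.547865); state ← (V=0, rpm=0)
set_airspeed(78.26): V ← 78.26 m/s
adjust_airspeed(-15.24): V ← 78.26 -15.24 = 63.02 m/s
throttle_to(6496): rpm ← 6496
throttle_to(9798): rpm ← 9798
adjust_airspeed(+2.96): V ← 63.02 +2.96 = 65.98 m/s
adjust_throttle(-815): rpm ← 9798 -815 = 8983
set_airspeed(52.52): V ← 52.52 m/s
final state: V = 52.52 m/s, rpm = 8983 → n = rpm/60 = 149.716667 rev/s
target J* = 0.8614; solve J* = V/(n·D) for n: n = V/(J*·D) = 52.52/(0.8614 × 3.583) = 17.016610 rev/s
rpm = 60·n = 1020.996591

rpm = 1021.00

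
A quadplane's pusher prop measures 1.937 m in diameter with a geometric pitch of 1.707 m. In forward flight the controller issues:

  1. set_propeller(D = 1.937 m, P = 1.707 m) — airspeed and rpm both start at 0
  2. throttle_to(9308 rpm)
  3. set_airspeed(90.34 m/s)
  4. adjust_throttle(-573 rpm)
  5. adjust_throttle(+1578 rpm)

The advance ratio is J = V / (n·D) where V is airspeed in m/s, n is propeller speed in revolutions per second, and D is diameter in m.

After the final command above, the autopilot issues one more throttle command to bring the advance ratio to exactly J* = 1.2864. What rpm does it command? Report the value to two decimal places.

rpm = 2175.33

set_propeller: D = 1.937 m, P = 1.707 m (p = P/D = 0.881260); state ← (V=0, rpm=0)
throttle_to(9308): rpm ← 9308
set_airspeed(90.34): V ← 90.34 m/s
adjust_throttle(-573): rpm ← 9308 -573 = 8735
adjust_throttle(+1578): rpm ← 8735 +1578 = 10313
final state: V = 90.34 m/s, rpm = 10313 → n = rpm/60 = 171.883333 rev/s
target J* = 1.2864; solve J* = V/(n·D) for n: n = V/(J*·D) = 90.34/(1.2864 × 1.937) = 36.255545 rev/s
rpm = 60·n = 2175.332681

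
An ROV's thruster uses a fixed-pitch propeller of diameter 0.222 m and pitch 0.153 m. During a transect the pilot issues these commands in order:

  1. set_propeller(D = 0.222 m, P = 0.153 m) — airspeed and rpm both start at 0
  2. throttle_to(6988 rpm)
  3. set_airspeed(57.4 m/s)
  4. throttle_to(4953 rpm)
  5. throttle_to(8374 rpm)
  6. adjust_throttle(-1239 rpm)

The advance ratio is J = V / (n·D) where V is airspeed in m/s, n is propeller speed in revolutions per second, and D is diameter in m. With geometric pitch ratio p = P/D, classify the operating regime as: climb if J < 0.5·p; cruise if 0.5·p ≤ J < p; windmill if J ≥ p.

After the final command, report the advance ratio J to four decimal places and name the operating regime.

J = 2.1743, regime = windmill

set_propeller: D = 0.222 m, P = 0.153 m (p = P/D = 0.689189); state ← (V=0, rpm=0)
throttle_to(6988): rpm ← 6988
set_airspeed(57.4): V ← 57.4 m/s
throttle_to(4953): rpm ← 4953
throttle_to(8374): rpm ← 8374
adjust_throttle(-1239): rpm ← 8374 -1239 = 7135
final state: V = 57.4 m/s, rpm = 7135 → n = rpm/60 = 118.916667 rev/s
J = V / (n·D) = 57.4 / (118.916667 × 0.222) = 2.174284
regime bands: climb J<0.3446 | cruise [0.3446, 0.6892) | windmill J≥0.6892
J = 2.1743 → windmill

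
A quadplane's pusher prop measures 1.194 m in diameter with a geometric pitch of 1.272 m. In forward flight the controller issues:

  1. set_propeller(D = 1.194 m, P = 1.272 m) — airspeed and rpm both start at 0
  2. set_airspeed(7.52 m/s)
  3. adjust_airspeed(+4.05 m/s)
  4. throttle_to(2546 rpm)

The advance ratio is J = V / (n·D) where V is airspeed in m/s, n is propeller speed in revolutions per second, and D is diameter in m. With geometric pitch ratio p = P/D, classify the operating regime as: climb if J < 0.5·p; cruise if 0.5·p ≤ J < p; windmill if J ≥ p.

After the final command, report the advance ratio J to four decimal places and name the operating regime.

set_propeller: D = 1.194 m, P = 1.272 m (p = P/D = 1.065327); state ← (V=0, rpm=0)
set_airspeed(7.52): V ← 7.52 m/s
adjust_airspeed(+4.05): V ← 7.52 +4.05 = 11.57 m/s
throttle_to(2546): rpm ← 2546
final state: V = 11.57 m/s, rpm = 2546 → n = rpm/60 = 42.433333 rev/s
J = V / (n·D) = 11.57 / (42.433333 × 1.194) = 0.228361
regime bands: climb J<0.5327 | cruise [0.5327, 1.0653) | windmill J≥1.0653
J = 0.2284 → climb

J = 0.2284, regime = climb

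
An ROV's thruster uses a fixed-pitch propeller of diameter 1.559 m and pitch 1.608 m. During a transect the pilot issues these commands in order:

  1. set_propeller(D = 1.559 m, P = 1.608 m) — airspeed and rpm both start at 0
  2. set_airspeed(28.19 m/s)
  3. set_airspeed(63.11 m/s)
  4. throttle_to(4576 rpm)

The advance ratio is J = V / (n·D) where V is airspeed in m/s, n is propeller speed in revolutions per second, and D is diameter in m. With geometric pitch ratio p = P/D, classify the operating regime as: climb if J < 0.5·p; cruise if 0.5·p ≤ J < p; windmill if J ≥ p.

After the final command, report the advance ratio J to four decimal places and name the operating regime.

set_propeller: D = 1.559 m, P = 1.608 m (p = P/D = 1.031430); state ← (V=0, rpm=0)
set_airspeed(28.19): V ← 28.19 m/s
set_airspeed(63.11): V ← 63.11 m/s
throttle_to(4576): rpm ← 4576
final state: V = 63.11 m/s, rpm = 4576 → n = rpm/60 = 76.266667 rev/s
J = V / (n·D) = 63.11 / (76.266667 × 1.559) = 0.530783
regime bands: climb J<0.5157 | cruise [0.5157, 1.0314) | windmill J≥1.0314
J = 0.5308 → cruise

J = 0.5308, regime = cruise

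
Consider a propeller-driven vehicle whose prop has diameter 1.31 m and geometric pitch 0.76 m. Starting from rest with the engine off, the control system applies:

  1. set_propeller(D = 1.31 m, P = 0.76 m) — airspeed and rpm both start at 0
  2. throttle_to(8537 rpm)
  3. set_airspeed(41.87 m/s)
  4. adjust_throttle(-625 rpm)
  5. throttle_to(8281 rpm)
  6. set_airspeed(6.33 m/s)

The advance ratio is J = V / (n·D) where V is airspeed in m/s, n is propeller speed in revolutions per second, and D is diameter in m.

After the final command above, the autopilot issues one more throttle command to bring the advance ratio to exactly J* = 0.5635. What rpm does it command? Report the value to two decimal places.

set_propeller: D = 1.31 m, P = 0.76 m (p = P/D = 0.580153); state ← (V=0, rpm=0)
throttle_to(8537): rpm ← 8537
set_airspeed(41.87): V ← 41.87 m/s
adjust_throttle(-625): rpm ← 8537 -625 = 7912
throttle_to(8281): rpm ← 8281
set_airspeed(6.33): V ← 6.33 m/s
final state: V = 6.33 m/s, rpm = 8281 → n = rpm/60 = 138.016667 rev/s
target J* = 0.5635; solve J* = V/(n·D) for n: n = V/(J*·D) = 6.33/(0.5635 × 1.31) = 8.575086 rev/s
rpm = 60·n = 514.505171

rpm = 514.51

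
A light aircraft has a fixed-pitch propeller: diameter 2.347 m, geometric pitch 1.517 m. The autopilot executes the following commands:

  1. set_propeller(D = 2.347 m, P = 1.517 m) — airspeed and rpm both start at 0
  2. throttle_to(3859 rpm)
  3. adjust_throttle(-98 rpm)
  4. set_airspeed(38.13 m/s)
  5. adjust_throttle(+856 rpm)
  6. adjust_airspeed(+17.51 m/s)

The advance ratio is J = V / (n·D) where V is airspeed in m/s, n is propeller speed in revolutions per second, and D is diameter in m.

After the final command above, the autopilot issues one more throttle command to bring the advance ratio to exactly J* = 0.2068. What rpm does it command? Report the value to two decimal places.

rpm = 6878.20

set_propeller: D = 2.347 m, P = 1.517 m (p = P/D = 0.646357); state ← (V=0, rpm=0)
throttle_to(3859): rpm ← 3859
adjust_throttle(-98): rpm ← 3859 -98 = 3761
set_airspeed(38.13): V ← 38.13 m/s
adjust_throttle(+856): rpm ← 3761 +856 = 4617
adjust_airspeed(+17.51): V ← 38.13 +17.51 = 55.64 m/s
final state: V = 55.64 m/s, rpm = 4617 → n = rpm/60 = 76.950000 rev/s
target J* = 0.2068; solve J* = V/(n·D) for n: n = V/(J*·D) = 55.64/(0.2068 × 2.347) = 114.636653 rev/s
rpm = 60·n = 6878.199174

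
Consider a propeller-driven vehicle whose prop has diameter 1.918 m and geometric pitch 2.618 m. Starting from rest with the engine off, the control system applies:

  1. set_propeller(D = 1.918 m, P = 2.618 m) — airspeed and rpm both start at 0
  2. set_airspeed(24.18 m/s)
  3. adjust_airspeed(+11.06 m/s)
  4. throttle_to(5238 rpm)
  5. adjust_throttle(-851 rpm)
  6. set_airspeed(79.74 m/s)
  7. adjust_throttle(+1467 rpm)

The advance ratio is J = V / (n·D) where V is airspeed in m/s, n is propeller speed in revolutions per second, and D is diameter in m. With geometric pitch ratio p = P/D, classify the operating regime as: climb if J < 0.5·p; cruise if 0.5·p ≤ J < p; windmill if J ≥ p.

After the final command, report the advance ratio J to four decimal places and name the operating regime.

J = 0.4261, regime = climb

set_propeller: D = 1.918 m, P = 2.618 m (p = P/D = 1.364964); state ← (V=0, rpm=0)
set_airspeed(24.18): V ← 24.18 m/s
adjust_airspeed(+11.06): V ← 24.18 +11.06 = 35.24 m/s
throttle_to(5238): rpm ← 5238
adjust_throttle(-851): rpm ← 5238 -851 = 4387
set_airspeed(79.74): V ← 79.74 m/s
adjust_throttle(+1467): rpm ← 4387 +1467 = 5854
final state: V = 79.74 m/s, rpm = 5854 → n = rpm/60 = 97.566667 rev/s
J = V / (n·D) = 79.74 / (97.566667 × 1.918) = 0.426114
regime bands: climb J<0.6825 | cruise [0.6825, 1.3650) | windmill J≥1.3650
J = 0.4261 → climb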